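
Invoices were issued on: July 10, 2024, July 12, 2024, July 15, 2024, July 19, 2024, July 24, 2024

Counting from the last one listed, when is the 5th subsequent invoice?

The spacing grows by 1 each time: 2, 3, 4, 5 days.
Next gap: 6 days. July 24, 2024 + 6 days = July 30, 2024.
Next gap: 7 days. July 30, 2024 + 7 days = August 6, 2024.
Next gap: 8 days. August 6, 2024 + 8 days = August 14, 2024.
Next gap: 9 days. August 14, 2024 + 9 days = August 23, 2024.
Next gap: 10 days. August 23, 2024 + 10 days = September 2, 2024.

September 2, 2024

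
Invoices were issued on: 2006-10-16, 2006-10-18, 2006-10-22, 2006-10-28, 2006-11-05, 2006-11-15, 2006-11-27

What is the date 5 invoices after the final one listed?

Intervals are 2, 4, 6, 8, 10, 12 days — an arithmetic progression with common difference 2.
Next gap: 14 days. 2006-11-27 + 14 days = 2006-12-11.
Next gap: 16 days. 2006-12-11 + 16 days = 2006-12-27.
Next gap: 18 days. 2006-12-27 + 18 days = 2007-01-14.
Next gap: 20 days. 2007-01-14 + 20 days = 2007-02-03.
Next gap: 22 days. 2007-02-03 + 22 days = 2007-02-25.

2007-02-25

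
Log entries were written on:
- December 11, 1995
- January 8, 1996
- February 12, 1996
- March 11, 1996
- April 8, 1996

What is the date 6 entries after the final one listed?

October 14, 1996

These are Mondays at 28- or 35-day spacing (28, 35, 28, 28).
The pattern: 2nd Monday of the month.
2nd Monday of May 1996: May 13, 1996.
2nd Monday of June 1996: June 10, 1996.
July 1996 — 2nd Monday is July 8, 1996.
August 1996 — 2nd Monday is August 12, 1996.
September 1996 — 2nd Monday is September 9, 1996.
2nd Monday of October 1996: October 14, 1996.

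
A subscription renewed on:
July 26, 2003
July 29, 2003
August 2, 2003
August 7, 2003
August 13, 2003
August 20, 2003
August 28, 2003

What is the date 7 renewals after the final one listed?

The spacing grows by 1 each time: 3, 4, 5, 6, 7, 8 days.
Next gap: 9 days. August 28, 2003 + 9 days = September 6, 2003.
Next gap: 10 days. September 6, 2003 + 10 days = September 16, 2003.
Next gap: 11 days. September 16, 2003 + 11 days = September 27, 2003.
Next gap: 12 days. September 27, 2003 + 12 days = October 9, 2003.
Next gap: 13 days. October 9, 2003 + 13 days = October 22, 2003.
Next gap: 14 days. October 22, 2003 + 14 days = November 5, 2003.
Next gap: 15 days. November 5, 2003 + 15 days = November 20, 2003.

November 20, 2003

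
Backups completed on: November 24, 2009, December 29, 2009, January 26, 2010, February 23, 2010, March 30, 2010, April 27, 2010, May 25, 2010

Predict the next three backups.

These are Tuesdays with 35, 28, 28, 35, 28, 28-day gaps.
Each is the final Tuesday of its month — December 29, 2009 is past the 28th, so '4th Tuesday' doesn't fit.
Last Tuesday of June 2010: June 29, 2010.
July 2010 ends with Tuesday July 27, 2010.
August 2010 ends with Tuesday August 31, 2010.

June 29, 2010; July 27, 2010; August 31, 2010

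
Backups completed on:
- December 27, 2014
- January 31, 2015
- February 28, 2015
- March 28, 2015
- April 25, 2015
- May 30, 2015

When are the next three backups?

All Saturdays; the gaps (35, 28, 28, 28, 35) vary with month length.
This is the last Saturday of each month.
June 2015 ends with Saturday June 27, 2015.
Last Saturday of July 2015: July 25, 2015.
Last Saturday of August 2015: August 29, 2015.

June 27, 2015; July 25, 2015; August 29, 2015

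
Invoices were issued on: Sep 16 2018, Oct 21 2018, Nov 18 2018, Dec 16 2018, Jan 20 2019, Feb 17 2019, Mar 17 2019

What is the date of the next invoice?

Apr 21 2019

Gaps: 35, 28, 28, 35, 28, 28 days — a mix of 28 and 35. Every date is a Sunday.
Each is the 3rd Sunday of its month.
3rd Sunday of April 2019: Apr 21 2019.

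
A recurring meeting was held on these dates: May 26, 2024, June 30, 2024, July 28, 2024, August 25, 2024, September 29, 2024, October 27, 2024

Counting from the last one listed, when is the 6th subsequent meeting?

These are Sundays with 35, 28, 28, 35, 28-day gaps.
Each is the final Sunday of its month — June 30, 2024 is past the 28th, so '4th Sunday' doesn't fit.
November 2024 ends with Sunday November 24, 2024.
Last Sunday of December 2024: December 29, 2024.
Last Sunday of January 2025: January 26, 2025.
Last Sunday of February 2025: February 23, 2025.
March 2025 ends with Sunday March 30, 2025.
Last Sunday of April 2025: April 27, 2025.

April 27, 2025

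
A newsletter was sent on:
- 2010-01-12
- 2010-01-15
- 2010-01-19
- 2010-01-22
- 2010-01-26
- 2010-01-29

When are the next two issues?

2010-02-02, 2010-02-05

The gap pattern 3, 4, 3, 4, 3 repeats every 2 events.
These are the Tuesdays and Fridays of each week.
The following Tuesday is 2010-02-02.
The following Friday is 2010-02-05.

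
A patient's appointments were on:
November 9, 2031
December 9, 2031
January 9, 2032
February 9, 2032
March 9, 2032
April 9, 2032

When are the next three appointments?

May 9, 2032; June 9, 2032; July 9, 2032

Gaps: 30, 31, 31, 29, 31 days — not constant. Every event is on the 9th of the month.
Pattern: the 9th of each month.
May 2032: May 9, 2032.
Next: June 2032 → June 9, 2032.
July 2032: July 9, 2032.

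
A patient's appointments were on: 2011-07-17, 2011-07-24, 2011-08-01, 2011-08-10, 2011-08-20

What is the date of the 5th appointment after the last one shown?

2011-10-24

Intervals are 7, 8, 9, 10 days — an arithmetic progression with common difference 1.
Next gap: 11 days. 2011-08-20 + 11 days = 2011-08-31.
Next gap: 12 days. 2011-08-31 + 12 days = 2011-09-12.
Next gap: 13 days. 2011-09-12 + 13 days = 2011-09-25.
Next gap: 14 days. 2011-09-25 + 14 days = 2011-10-09.
Next gap: 15 days. 2011-10-09 + 15 days = 2011-10-24.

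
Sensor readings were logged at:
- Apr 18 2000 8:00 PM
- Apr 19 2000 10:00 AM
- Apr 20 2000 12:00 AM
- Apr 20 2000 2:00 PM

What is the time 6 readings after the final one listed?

Apr 24 2000 2:00 AM

Spacing: 14, 14, 14 h — constant 14 h.
Apr 20 2000 2:00 PM + 14 h = Apr 21 2000 4:00 AM.
Apr 21 2000 4:00 AM + 14 h = Apr 21 2000 6:00 PM.
Apr 21 2000 6:00 PM + 14 h = Apr 22 2000 8:00 AM.
Apr 22 2000 8:00 AM + 14 h = Apr 22 2000 10:00 PM.
Apr 22 2000 10:00 PM + 14 h = Apr 23 2000 12:00 PM.
Apr 23 2000 12:00 PM + 14 h = Apr 24 2000 2:00 AM.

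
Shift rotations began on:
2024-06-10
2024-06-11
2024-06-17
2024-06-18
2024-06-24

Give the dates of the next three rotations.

The gap pattern 1, 6, 1, 6 repeats every 2 events.
These are the Mondays and Tuesdays of each week.
The following Tuesday is 2024-06-25.
Next Monday: 2024-07-01.
The following Tuesday is 2024-07-02.

2024-06-25, 2024-07-01, 2024-07-02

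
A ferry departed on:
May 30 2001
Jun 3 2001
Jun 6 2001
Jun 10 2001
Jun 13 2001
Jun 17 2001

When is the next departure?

The gap pattern 4, 3, 4, 3, 4 repeats every 2 events.
These are the Wednesdays and Sundays of each week.
Next Wednesday: Jun 20 2001.

Jun 20 2001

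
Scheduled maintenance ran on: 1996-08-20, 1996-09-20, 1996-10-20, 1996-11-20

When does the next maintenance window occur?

1996-12-20

Gaps: 31, 30, 31 days — not constant. Every event is on the 20th of the month.
Pattern: the 20th of each month.
Next: December 1996 → 1996-12-20.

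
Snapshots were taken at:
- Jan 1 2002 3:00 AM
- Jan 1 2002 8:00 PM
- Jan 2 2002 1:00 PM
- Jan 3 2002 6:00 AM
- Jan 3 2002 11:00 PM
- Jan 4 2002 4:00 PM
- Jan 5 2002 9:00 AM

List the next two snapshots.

Jan 6 2002 2:00 AM, Jan 6 2002 7:00 PM

The interval is a steady 17 hours (17, 17, 17, 17, 17, 17).
Jan 5 2002 9:00 AM + 17 h = Jan 6 2002 2:00 AM.
Jan 6 2002 2:00 AM + 17 h = Jan 6 2002 7:00 PM.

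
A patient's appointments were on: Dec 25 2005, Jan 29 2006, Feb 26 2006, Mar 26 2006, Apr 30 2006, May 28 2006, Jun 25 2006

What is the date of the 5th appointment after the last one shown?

Nov 26 2006

All Sundays; the gaps (35, 28, 28, 35, 28, 28) vary with month length.
This is the last Sunday of each month.
July 2006 ends with Sunday Jul 30 2006.
Last Sunday of August 2006: Aug 27 2006.
September 2006 ends with Sunday Sep 24 2006.
October 2006 ends with Sunday Oct 29 2006.
Last Sunday of November 2006: Nov 26 2006.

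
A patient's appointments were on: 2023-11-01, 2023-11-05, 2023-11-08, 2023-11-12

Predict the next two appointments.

Every event lands on a Wednesday or Sunday (gaps cycle 4, 3, 4).
So the schedule is: every Wednesday and Sunday.
The following Wednesday is 2023-11-15.
Next Sunday: 2023-11-19.

2023-11-15, 2023-11-19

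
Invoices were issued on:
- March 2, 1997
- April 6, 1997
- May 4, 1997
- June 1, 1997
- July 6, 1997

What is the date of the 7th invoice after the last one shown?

Gaps: 35, 28, 28, 35 days — a mix of 28 and 35. Every date is a Sunday.
Each is the 1st Sunday of its month.
1st Sunday of August 1997: August 3, 1997.
September 1997 — 1st Sunday is September 7, 1997.
1st Sunday of October 1997: October 5, 1997.
November 1997 — 1st Sunday is November 2, 1997.
1st Sunday of December 1997: December 7, 1997.
1st Sunday of January 1998: January 4, 1998.
February 1998 — 1st Sunday is February 1, 1998.

February 1, 1998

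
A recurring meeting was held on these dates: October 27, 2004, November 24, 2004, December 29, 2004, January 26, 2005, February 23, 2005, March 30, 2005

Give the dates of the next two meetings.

These are Wednesdays with 28, 35, 28, 28, 35-day gaps.
Each is the final Wednesday of its month — December 29, 2004 is past the 28th, so '4th Wednesday' doesn't fit.
April 2005 ends with Wednesday April 27, 2005.
Last Wednesday of May 2005: May 25, 2005.

April 27, 2005; May 25, 2005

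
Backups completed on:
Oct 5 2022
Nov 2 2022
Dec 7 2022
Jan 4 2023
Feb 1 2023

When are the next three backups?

All dates are Wednesdays, 28, 35, 28, 28 days apart.
Specifically, the 1st Wednesday of each month.
March 2023 — 1st Wednesday is Mar 1 2023.
1st Wednesday of April 2023: Apr 5 2023.
1st Wednesday of May 2023: May 3 2023.

Mar 1 2023, Apr 5 2023, May 3 2023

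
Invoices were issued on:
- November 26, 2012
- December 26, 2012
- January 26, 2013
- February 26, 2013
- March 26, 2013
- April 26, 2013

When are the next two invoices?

The day-of-month is always 26 (30, 31, 31, 28, 31 days between events).
So this recurs on the 26th of each month.
May 2013: May 26, 2013.
Next: June 2013 → June 26, 2013.

May 26, 2013; June 26, 2013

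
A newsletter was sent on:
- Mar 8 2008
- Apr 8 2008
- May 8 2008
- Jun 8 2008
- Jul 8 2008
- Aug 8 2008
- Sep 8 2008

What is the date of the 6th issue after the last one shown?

Mar 8 2009

Each date is the 8th; the gaps (31, 30, 31, 30, 31, 31) track the month lengths.
The rule is the 8th of each month.
Next: October 2008 → Oct 8 2008.
November 2008: Nov 8 2008.
December 2008: Dec 8 2008.
Next: January 2009 → Jan 8 2009.
Next: February 2009 → Feb 8 2009.
Next: March 2009 → Mar 8 2009.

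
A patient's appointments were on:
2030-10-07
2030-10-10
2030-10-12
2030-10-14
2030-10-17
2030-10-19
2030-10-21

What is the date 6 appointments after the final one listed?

Gaps: 3, 2, 2, 3, 2, 2 days — not constant, but cyclic with period 3.
The events fall on every Monday, Thursday and Saturday.
Next Thursday: 2030-10-24.
The following Saturday is 2030-10-26.
The following Monday is 2030-10-28.
The following Thursday is 2030-10-31.
Next Saturday: 2030-11-02.
Next Monday: 2030-11-04.

2030-11-04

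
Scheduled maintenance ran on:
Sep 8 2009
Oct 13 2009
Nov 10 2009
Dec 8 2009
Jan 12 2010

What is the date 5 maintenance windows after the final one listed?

These are Tuesdays at 28- or 35-day spacing (35, 28, 28, 35).
The pattern: 2nd Tuesday of the month.
February 2010 — 2nd Tuesday is Feb 9 2010.
2nd Tuesday of March 2010: Mar 9 2010.
April 2010 — 2nd Tuesday is Apr 13 2010.
2nd Tuesday of May 2010: May 11 2010.
2nd Tuesday of June 2010: Jun 8 2010.

Jun 8 2010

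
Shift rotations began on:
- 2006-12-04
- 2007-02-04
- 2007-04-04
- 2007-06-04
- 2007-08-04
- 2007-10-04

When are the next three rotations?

Gaps: 62, 59, 61, 61, 61 days — not constant. Every event is on the 4th of the month.
Pattern: the 4th of every 2 months.
Next: December 2007 → 2007-12-04.
Next: February 2008 → 2008-02-04.
Next: April 2008 → 2008-04-04.

2007-12-04, 2008-02-04, 2008-04-04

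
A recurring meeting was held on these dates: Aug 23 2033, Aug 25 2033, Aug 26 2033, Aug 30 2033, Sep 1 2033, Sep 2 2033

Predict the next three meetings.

Sep 6 2033, Sep 8 2033, Sep 9 2033

Gaps: 2, 1, 4, 2, 1 days — not constant, but cyclic with period 3.
The events fall on every Tuesday, Thursday and Friday.
The following Tuesday is Sep 6 2033.
The following Thursday is Sep 8 2033.
The following Friday is Sep 9 2033.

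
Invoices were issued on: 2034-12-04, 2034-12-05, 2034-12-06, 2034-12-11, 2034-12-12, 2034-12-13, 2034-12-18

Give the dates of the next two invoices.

The gap pattern 1, 1, 5, 1, 1, 5 repeats every 3 events.
These are the Mondays, Tuesdays and Wednesdays of each week.
The following Tuesday is 2034-12-19.
Next Wednesday: 2034-12-20.

2034-12-19, 2034-12-20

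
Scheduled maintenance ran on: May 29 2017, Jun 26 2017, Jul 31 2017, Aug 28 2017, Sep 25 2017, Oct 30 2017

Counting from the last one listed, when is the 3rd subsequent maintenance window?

Jan 29 2018

These are Mondays with 28, 35, 28, 28, 35-day gaps.
Each is the final Monday of its month — May 29 2017 is past the 28th, so '4th Monday' doesn't fit.
November 2017 ends with Monday Nov 27 2017.
December 2017 ends with Monday Dec 25 2017.
January 2018 ends with Monday Jan 29 2018.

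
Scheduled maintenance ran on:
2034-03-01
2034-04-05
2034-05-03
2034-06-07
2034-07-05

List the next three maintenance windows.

Gaps: 35, 28, 35, 28 days — a mix of 28 and 35. Every date is a Wednesday.
Each is the 1st Wednesday of its month.
August 2034 — 1st Wednesday is 2034-08-02.
1st Wednesday of September 2034: 2034-09-06.
October 2034 — 1st Wednesday is 2034-10-04.

2034-08-02, 2034-09-06, 2034-10-04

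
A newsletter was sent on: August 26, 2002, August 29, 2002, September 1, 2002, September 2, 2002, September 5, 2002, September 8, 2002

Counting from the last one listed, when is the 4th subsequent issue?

September 16, 2002

Every event lands on a Monday or Thursday or Sunday (gaps cycle 3, 3, 1, 3, 3).
So the schedule is: every Monday, Thursday and Sunday.
The following Monday is September 9, 2002.
Next Thursday: September 12, 2002.
The following Sunday is September 15, 2002.
Next Monday: September 16, 2002.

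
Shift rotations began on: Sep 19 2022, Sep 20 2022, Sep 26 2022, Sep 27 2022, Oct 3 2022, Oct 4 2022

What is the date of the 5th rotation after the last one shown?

Every event lands on a Monday or Tuesday (gaps cycle 1, 6, 1, 6, 1).
So the schedule is: every Monday and Tuesday.
The following Monday is Oct 10 2022.
The following Tuesday is Oct 11 2022.
Next Monday: Oct 17 2022.
Next Tuesday: Oct 18 2022.
Next Monday: Oct 24 2022.

Oct 24 2022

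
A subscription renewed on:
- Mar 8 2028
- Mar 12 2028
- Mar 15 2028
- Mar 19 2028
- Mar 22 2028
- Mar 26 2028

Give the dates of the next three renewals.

Every event lands on a Wednesday or Sunday (gaps cycle 4, 3, 4, 3, 4).
So the schedule is: every Wednesday and Sunday.
Next Wednesday: Mar 29 2028.
Next Sunday: Apr 2 2028.
The following Wednesday is Apr 5 2028.

Mar 29 2028, Apr 2 2028, Apr 5 2028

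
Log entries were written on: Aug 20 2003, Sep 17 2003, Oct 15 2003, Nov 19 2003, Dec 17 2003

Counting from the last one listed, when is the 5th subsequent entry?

May 19 2004

These are Wednesdays at 28- or 35-day spacing (28, 28, 35, 28).
The pattern: 3rd Wednesday of the month.
3rd Wednesday of January 2004: Jan 21 2004.
3rd Wednesday of February 2004: Feb 18 2004.
March 2004 — 3rd Wednesday is Mar 17 2004.
3rd Wednesday of April 2004: Apr 21 2004.
3rd Wednesday of May 2004: May 19 2004.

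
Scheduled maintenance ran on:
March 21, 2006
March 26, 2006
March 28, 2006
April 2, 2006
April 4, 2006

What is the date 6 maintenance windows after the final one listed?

Gaps: 5, 2, 5, 2 days — not constant, but cyclic with period 2.
The events fall on every Tuesday and Sunday.
Next Sunday: April 9, 2006.
The following Tuesday is April 11, 2006.
Next Sunday: April 16, 2006.
The following Tuesday is April 18, 2006.
Next Sunday: April 23, 2006.
Next Tuesday: April 25, 2006.

April 25, 2006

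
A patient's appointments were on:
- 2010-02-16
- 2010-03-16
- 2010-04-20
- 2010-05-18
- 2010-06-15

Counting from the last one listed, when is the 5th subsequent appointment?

These are Tuesdays at 28- or 35-day spacing (28, 35, 28, 28).
The pattern: 3rd Tuesday of the month.
3rd Tuesday of July 2010: 2010-07-20.
August 2010 — 3rd Tuesday is 2010-08-17.
September 2010 — 3rd Tuesday is 2010-09-21.
October 2010 — 3rd Tuesday is 2010-10-19.
November 2010 — 3rd Tuesday is 2010-11-16.

2010-11-16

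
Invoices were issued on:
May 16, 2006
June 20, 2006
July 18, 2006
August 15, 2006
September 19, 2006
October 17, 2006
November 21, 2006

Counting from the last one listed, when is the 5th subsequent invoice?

April 17, 2007

All dates are Tuesdays, 35, 28, 28, 35, 28, 35 days apart.
Specifically, the 3rd Tuesday of each month.
3rd Tuesday of December 2006: December 19, 2006.
3rd Tuesday of January 2007: January 16, 2007.
3rd Tuesday of February 2007: February 20, 2007.
March 2007 — 3rd Tuesday is March 20, 2007.
April 2007 — 3rd Tuesday is April 17, 2007.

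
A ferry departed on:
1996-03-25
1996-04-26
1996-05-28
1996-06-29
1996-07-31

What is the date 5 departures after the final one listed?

1997-01-07

Every event comes 32 days after the last (32, 32, 32, 32).
1996-07-31 + 32 days = 1996-09-01.
1996-09-01 + 32 days = 1996-10-03.
1996-10-03 + 32 days = 1996-11-04.
1996-11-04 + 32 days = 1996-12-06.
1996-12-06 + 32 days = 1997-01-07.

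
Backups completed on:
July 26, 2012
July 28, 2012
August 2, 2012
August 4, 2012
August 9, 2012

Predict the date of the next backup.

August 11, 2012

The gap pattern 2, 5, 2, 5 repeats every 2 events.
These are the Thursdays and Saturdays of each week.
Next Saturday: August 11, 2012.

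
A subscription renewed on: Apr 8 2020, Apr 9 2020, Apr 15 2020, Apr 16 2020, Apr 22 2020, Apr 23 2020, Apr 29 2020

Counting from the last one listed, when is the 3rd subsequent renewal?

Every event lands on a Wednesday or Thursday (gaps cycle 1, 6, 1, 6, 1, 6).
So the schedule is: every Wednesday and Thursday.
Next Thursday: Apr 30 2020.
The following Wednesday is May 6 2020.
Next Thursday: May 7 2020.

May 7 2020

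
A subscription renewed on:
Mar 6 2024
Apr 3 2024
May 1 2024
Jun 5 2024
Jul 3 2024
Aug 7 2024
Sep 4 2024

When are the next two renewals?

These are Wednesdays at 28- or 35-day spacing (28, 28, 35, 28, 35, 28).
The pattern: 1st Wednesday of the month.
October 2024 — 1st Wednesday is Oct 2 2024.
1st Wednesday of November 2024: Nov 6 2024.

Oct 2 2024, Nov 6 2024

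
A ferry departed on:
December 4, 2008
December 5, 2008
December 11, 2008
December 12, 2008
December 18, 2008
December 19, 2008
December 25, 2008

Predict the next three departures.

Every event lands on a Thursday or Friday (gaps cycle 1, 6, 1, 6, 1, 6).
So the schedule is: every Thursday and Friday.
The following Friday is December 26, 2008.
Next Thursday: January 1, 2009.
Next Friday: January 2, 2009.

December 26, 2008; January 1, 2009; January 2, 2009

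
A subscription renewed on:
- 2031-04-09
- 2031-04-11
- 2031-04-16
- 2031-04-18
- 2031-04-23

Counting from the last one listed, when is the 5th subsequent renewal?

Every event lands on a Wednesday or Friday (gaps cycle 2, 5, 2, 5).
So the schedule is: every Wednesday and Friday.
Next Friday: 2031-04-25.
Next Wednesday: 2031-04-30.
The following Friday is 2031-05-02.
Next Wednesday: 2031-05-07.
The following Friday is 2031-05-09.

2031-05-09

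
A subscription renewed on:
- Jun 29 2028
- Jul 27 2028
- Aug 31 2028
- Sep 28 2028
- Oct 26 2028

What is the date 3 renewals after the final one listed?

Jan 25 2029

All Thursdays; the gaps (28, 35, 28, 28) vary with month length.
This is the last Thursday of each month.
Last Thursday of November 2028: Nov 30 2028.
December 2028 ends with Thursday Dec 28 2028.
Last Thursday of January 2029: Jan 25 2029.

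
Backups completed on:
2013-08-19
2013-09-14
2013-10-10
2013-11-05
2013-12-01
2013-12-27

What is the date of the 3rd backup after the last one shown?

The spacing is 26, 26, 26, 26, 26 days — always 26 days.
2013-12-27 + 26 days = 2014-01-22.
2014-01-22 + 26 days = 2014-02-17.
2014-02-17 + 26 days = 2014-03-15.

2014-03-15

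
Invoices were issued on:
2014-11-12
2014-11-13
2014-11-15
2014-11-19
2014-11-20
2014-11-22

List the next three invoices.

Gaps: 1, 2, 4, 1, 2 days — not constant, but cyclic with period 3.
The events fall on every Wednesday, Thursday and Saturday.
The following Wednesday is 2014-11-26.
Next Thursday: 2014-11-27.
Next Saturday: 2014-11-29.

2014-11-26, 2014-11-27, 2014-11-29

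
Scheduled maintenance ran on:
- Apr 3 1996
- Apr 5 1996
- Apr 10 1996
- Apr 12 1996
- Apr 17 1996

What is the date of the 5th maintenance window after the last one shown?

May 3 1996

Every event lands on a Wednesday or Friday (gaps cycle 2, 5, 2, 5).
So the schedule is: every Wednesday and Friday.
The following Friday is Apr 19 1996.
Next Wednesday: Apr 24 1996.
The following Friday is Apr 26 1996.
The following Wednesday is May 1 1996.
Next Friday: May 3 1996.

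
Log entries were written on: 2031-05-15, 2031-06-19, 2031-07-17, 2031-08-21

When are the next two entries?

2031-09-18, 2031-10-16

These are Thursdays at 28- or 35-day spacing (35, 28, 35).
The pattern: 3rd Thursday of the month.
3rd Thursday of September 2031: 2031-09-18.
October 2031 — 3rd Thursday is 2031-10-16.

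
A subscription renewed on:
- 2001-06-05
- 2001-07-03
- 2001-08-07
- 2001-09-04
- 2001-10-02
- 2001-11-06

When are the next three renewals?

These are Tuesdays at 28- or 35-day spacing (28, 35, 28, 28, 35).
The pattern: 1st Tuesday of the month.
1st Tuesday of December 2001: 2001-12-04.
January 2002 — 1st Tuesday is 2002-01-01.
February 2002 — 1st Tuesday is 2002-02-05.

2001-12-04, 2002-01-01, 2002-02-05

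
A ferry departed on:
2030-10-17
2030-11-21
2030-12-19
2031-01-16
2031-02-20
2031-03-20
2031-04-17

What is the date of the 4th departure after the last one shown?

2031-08-21

Gaps: 35, 28, 28, 35, 28, 28 days — a mix of 28 and 35. Every date is a Thursday.
Each is the 3rd Thursday of its month.
3rd Thursday of May 2031: 2031-05-15.
June 2031 — 3rd Thursday is 2031-06-19.
July 2031 — 3rd Thursday is 2031-07-17.
August 2031 — 3rd Thursday is 2031-08-21.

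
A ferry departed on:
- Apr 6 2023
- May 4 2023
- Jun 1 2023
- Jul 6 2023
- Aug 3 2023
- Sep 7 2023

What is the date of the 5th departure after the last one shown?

Feb 1 2024

These are Thursdays at 28- or 35-day spacing (28, 28, 35, 28, 35).
The pattern: 1st Thursday of the month.
October 2023 — 1st Thursday is Oct 5 2023.
November 2023 — 1st Thursday is Nov 2 2023.
1st Thursday of December 2023: Dec 7 2023.
1st Thursday of January 2024: Jan 4 2024.
1st Thursday of February 2024: Feb 1 2024.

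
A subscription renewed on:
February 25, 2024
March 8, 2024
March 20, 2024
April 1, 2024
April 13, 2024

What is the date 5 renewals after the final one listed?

June 12, 2024

The spacing is 12, 12, 12, 12 days — always 12 days.
April 13, 2024 + 12 days = April 25, 2024.
April 25, 2024 + 12 days = May 7, 2024.
May 7, 2024 + 12 days = May 19, 2024.
May 19, 2024 + 12 days = May 31, 2024.
May 31, 2024 + 12 days = June 12, 2024.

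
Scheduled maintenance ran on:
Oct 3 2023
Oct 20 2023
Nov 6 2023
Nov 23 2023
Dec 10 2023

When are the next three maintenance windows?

Dec 27 2023, Jan 13 2024, Jan 30 2024

The spacing is 17, 17, 17, 17 days — always 17 days.
Dec 10 2023 + 17 days = Dec 27 2023.
Dec 27 2023 + 17 days = Jan 13 2024.
Jan 13 2024 + 17 days = Jan 30 2024.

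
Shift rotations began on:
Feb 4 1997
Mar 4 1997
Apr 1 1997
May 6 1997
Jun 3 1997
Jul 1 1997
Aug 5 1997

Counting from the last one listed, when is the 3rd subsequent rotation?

Nov 4 1997

These are Tuesdays at 28- or 35-day spacing (28, 28, 35, 28, 28, 35).
The pattern: 1st Tuesday of the month.
September 1997 — 1st Tuesday is Sep 2 1997.
1st Tuesday of October 1997: Oct 7 1997.
1st Tuesday of November 1997: Nov 4 1997.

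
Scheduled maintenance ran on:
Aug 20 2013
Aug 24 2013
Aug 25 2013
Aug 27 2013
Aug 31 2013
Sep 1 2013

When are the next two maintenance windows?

Sep 3 2013, Sep 7 2013

The gap pattern 4, 1, 2, 4, 1 repeats every 3 events.
These are the Tuesdays, Saturdays and Sundays of each week.
Next Tuesday: Sep 3 2013.
The following Saturday is Sep 7 2013.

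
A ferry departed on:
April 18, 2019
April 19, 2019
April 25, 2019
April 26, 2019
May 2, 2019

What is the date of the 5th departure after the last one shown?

May 17, 2019

The gap pattern 1, 6, 1, 6 repeats every 2 events.
These are the Thursdays and Fridays of each week.
Next Friday: May 3, 2019.
Next Thursday: May 9, 2019.
The following Friday is May 10, 2019.
The following Thursday is May 16, 2019.
Next Friday: May 17, 2019.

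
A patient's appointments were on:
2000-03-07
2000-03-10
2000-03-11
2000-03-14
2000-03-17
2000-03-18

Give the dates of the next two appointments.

Gaps: 3, 1, 3, 3, 1 days — not constant, but cyclic with period 3.
The events fall on every Tuesday, Friday and Saturday.
Next Tuesday: 2000-03-21.
Next Friday: 2000-03-24.

2000-03-21, 2000-03-24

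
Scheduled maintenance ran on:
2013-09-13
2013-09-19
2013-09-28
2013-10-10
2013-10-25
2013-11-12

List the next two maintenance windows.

2013-12-03, 2013-12-27

The spacing grows by 3 each time: 6, 9, 12, 15, 18 days.
Next gap: 21 days. 2013-11-12 + 21 days = 2013-12-03.
Next gap: 24 days. 2013-12-03 + 24 days = 2013-12-27.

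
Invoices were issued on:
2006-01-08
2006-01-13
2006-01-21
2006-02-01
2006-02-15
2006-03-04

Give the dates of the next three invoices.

The spacing grows by 3 each time: 5, 8, 11, 14, 17 days.
Next gap: 20 days. 2006-03-04 + 20 days = 2006-03-24.
Next gap: 23 days. 2006-03-24 + 23 days = 2006-04-16.
Next gap: 26 days. 2006-04-16 + 26 days = 2006-05-12.

2006-03-24, 2006-04-16, 2006-05-12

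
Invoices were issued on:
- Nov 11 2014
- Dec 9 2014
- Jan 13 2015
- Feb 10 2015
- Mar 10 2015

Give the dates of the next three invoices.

These are Tuesdays at 28- or 35-day spacing (28, 35, 28, 28).
The pattern: 2nd Tuesday of the month.
April 2015 — 2nd Tuesday is Apr 14 2015.
May 2015 — 2nd Tuesday is May 12 2015.
2nd Tuesday of June 2015: Jun 9 2015.

Apr 14 2015, May 12 2015, Jun 9 2015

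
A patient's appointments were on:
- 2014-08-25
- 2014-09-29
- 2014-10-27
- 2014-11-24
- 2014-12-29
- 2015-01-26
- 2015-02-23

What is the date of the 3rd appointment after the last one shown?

These are Mondays with 35, 28, 28, 35, 28, 28-day gaps.
Each is the final Monday of its month — 2014-09-29 is past the 28th, so '4th Monday' doesn't fit.
Last Monday of March 2015: 2015-03-30.
April 2015 ends with Monday 2015-04-27.
May 2015 ends with Monday 2015-05-25.

2015-05-25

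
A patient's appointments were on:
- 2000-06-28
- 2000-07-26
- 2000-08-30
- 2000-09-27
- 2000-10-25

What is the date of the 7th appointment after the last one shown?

2001-05-30

All Wednesdays; the gaps (28, 35, 28, 28) vary with month length.
This is the last Wednesday of each month.
Last Wednesday of November 2000: 2000-11-29.
Last Wednesday of December 2000: 2000-12-27.
January 2001 ends with Wednesday 2001-01-31.
Last Wednesday of February 2001: 2001-02-28.
March 2001 ends with Wednesday 2001-03-28.
April 2001 ends with Wednesday 2001-04-25.
May 2001 ends with Wednesday 2001-05-30.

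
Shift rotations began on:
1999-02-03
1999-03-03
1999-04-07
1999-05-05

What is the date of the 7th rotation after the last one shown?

These are Wednesdays at 28- or 35-day spacing (28, 35, 28).
The pattern: 1st Wednesday of the month.
1st Wednesday of June 1999: 1999-06-02.
July 1999 — 1st Wednesday is 1999-07-07.
August 1999 — 1st Wednesday is 1999-08-04.
September 1999 — 1st Wednesday is 1999-09-01.
1st Wednesday of October 1999: 1999-10-06.
1st Wednesday of November 1999: 1999-11-03.
December 1999 — 1st Wednesday is 1999-12-01.

1999-12-01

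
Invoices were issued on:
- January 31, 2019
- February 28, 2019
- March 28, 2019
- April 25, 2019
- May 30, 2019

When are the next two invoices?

These are Thursdays with 28, 28, 28, 35-day gaps.
Each is the final Thursday of its month — January 31, 2019 is past the 28th, so '4th Thursday' doesn't fit.
June 2019 ends with Thursday June 27, 2019.
July 2019 ends with Thursday July 25, 2019.

June 27, 2019; July 25, 2019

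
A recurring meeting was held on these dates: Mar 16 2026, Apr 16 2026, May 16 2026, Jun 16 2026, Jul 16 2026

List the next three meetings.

Aug 16 2026, Sep 16 2026, Oct 16 2026

Gaps: 31, 30, 31, 30 days — not constant. Every event is on the 16th of the month.
Pattern: the 16th of each month.
Next: August 2026 → Aug 16 2026.
Next: September 2026 → Sep 16 2026.
Next: October 2026 → Oct 16 2026.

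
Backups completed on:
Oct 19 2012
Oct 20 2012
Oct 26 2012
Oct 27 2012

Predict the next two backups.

Nov 2 2012, Nov 3 2012

The gap pattern 1, 6, 1 repeats every 2 events.
These are the Fridays and Saturdays of each week.
The following Friday is Nov 2 2012.
Next Saturday: Nov 3 2012.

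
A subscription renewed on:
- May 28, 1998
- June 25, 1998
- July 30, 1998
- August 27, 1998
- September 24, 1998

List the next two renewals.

October 29, 1998; November 26, 1998

Every date is a Thursday; gaps 28, 35, 28, 28 days.
Each is the last Thursday of its month (at least one falls on the 29th or later, ruling out '4th Thursday').
Last Thursday of October 1998: October 29, 1998.
Last Thursday of November 1998: November 26, 1998.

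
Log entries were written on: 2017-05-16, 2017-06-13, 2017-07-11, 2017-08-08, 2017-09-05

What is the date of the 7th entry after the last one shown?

Gaps between consecutive events: 28, 28, 28, 28 days — a constant 28-day interval.
2017-09-05 + 28 days = 2017-10-03.
2017-10-03 + 28 days = 2017-10-31.
2017-10-31 + 28 days = 2017-11-28.
2017-11-28 + 28 days = 2017-12-26.
2017-12-26 + 28 days = 2018-01-23.
2018-01-23 + 28 days = 2018-02-20.
2018-02-20 + 28 days = 2018-03-20.

2018-03-20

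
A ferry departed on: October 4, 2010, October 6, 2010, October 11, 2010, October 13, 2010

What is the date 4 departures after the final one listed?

The gap pattern 2, 5, 2 repeats every 2 events.
These are the Mondays and Wednesdays of each week.
Next Monday: October 18, 2010.
The following Wednesday is October 20, 2010.
The following Monday is October 25, 2010.
The following Wednesday is October 27, 2010.

October 27, 2010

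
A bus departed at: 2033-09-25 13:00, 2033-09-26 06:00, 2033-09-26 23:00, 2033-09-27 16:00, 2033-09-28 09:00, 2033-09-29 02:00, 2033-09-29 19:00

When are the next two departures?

2033-09-30 12:00, 2033-10-01 05:00

The interval is a steady 17 hours (17, 17, 17, 17, 17, 17).
2033-09-29 19:00 + 17 h = 2033-09-30 12:00.
2033-09-30 12:00 + 17 h = 2033-10-01 05:00.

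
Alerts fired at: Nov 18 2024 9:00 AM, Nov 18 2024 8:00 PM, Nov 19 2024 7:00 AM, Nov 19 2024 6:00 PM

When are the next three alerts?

Nov 20 2024 5:00 AM, Nov 20 2024 4:00 PM, Nov 21 2024 3:00 AM

The interval is a steady 11 hours (11, 11, 11).
Nov 19 2024 6:00 PM + 11 h = Nov 20 2024 5:00 AM.
Nov 20 2024 5:00 AM + 11 h = Nov 20 2024 4:00 PM.
Nov 20 2024 4:00 PM + 11 h = Nov 21 2024 3:00 AM.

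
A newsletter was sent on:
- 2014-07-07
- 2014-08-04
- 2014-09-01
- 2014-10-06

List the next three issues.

2014-11-03, 2014-12-01, 2015-01-05

These are Mondays at 28- or 35-day spacing (28, 28, 35).
The pattern: 1st Monday of the month.
1st Monday of November 2014: 2014-11-03.
December 2014 — 1st Monday is 2014-12-01.
January 2015 — 1st Monday is 2015-01-05.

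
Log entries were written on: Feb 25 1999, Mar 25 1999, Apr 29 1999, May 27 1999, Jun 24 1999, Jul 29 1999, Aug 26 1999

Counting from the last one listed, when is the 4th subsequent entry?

Every date is a Thursday; gaps 28, 35, 28, 28, 35, 28 days.
Each is the last Thursday of its month (at least one falls on the 29th or later, ruling out '4th Thursday').
September 1999 ends with Thursday Sep 30 1999.
October 1999 ends with Thursday Oct 28 1999.
Last Thursday of November 1999: Nov 25 1999.
December 1999 ends with Thursday Dec 30 1999.

Dec 30 1999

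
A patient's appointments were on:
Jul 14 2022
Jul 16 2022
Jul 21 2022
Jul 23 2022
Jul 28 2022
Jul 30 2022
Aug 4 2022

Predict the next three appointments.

Aug 6 2022, Aug 11 2022, Aug 13 2022

Every event lands on a Thursday or Saturday (gaps cycle 2, 5, 2, 5, 2, 5).
So the schedule is: every Thursday and Saturday.
The following Saturday is Aug 6 2022.
Next Thursday: Aug 11 2022.
Next Saturday: Aug 13 2022.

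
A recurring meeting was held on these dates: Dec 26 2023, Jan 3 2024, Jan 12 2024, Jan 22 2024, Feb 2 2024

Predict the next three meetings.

Gaps: 8, 9, 10, 11 days — each gap is 1 larger than the previous one.
Next gap: 12 days. Feb 2 2024 + 12 days = Feb 14 2024.
Next gap: 13 days. Feb 14 2024 + 13 days = Feb 27 2024.
Next gap: 14 days. Feb 27 2024 + 14 days = Mar 12 2024.

Feb 14 2024, Feb 27 2024, Mar 12 2024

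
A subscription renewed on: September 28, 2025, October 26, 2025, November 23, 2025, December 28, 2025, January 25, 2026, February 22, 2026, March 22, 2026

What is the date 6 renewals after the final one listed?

September 27, 2026

Gaps: 28, 28, 35, 28, 28, 28 days — a mix of 28 and 35. Every date is a Sunday.
Each is the 4th Sunday of its month.
4th Sunday of April 2026: April 26, 2026.
4th Sunday of May 2026: May 24, 2026.
4th Sunday of June 2026: June 28, 2026.
4th Sunday of July 2026: July 26, 2026.
August 2026 — 4th Sunday is August 23, 2026.
September 2026 — 4th Sunday is September 27, 2026.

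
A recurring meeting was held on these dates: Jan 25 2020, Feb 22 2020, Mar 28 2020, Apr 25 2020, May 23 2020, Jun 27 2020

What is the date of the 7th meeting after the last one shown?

These are Saturdays at 28- or 35-day spacing (28, 35, 28, 28, 35).
The pattern: 4th Saturday of the month.
4th Saturday of July 2020: Jul 25 2020.
August 2020 — 4th Saturday is Aug 22 2020.
4th Saturday of September 2020: Sep 26 2020.
October 2020 — 4th Saturday is Oct 24 2020.
November 2020 — 4th Saturday is Nov 28 2020.
4th Saturday of December 2020: Dec 26 2020.
4th Saturday of January 2021: Jan 23 2021.

Jan 23 2021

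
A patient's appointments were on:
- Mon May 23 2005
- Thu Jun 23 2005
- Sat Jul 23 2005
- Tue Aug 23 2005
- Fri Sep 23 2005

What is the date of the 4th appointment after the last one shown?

Mon Jan 23 2006

The day-of-month is always 23 (31, 30, 31, 31 days between events).
So this recurs on the 23rd of each month.
Next: October 2005 → Sun Oct 23 2005.
November 2005: Wed Nov 23 2005.
December 2005: Fri Dec 23 2005.
Next: January 2006 → Mon Jan 23 2006.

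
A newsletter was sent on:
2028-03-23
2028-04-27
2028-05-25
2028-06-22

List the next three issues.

These are Thursdays at 28- or 35-day spacing (35, 28, 28).
The pattern: 4th Thursday of the month.
July 2028 — 4th Thursday is 2028-07-27.
4th Thursday of August 2028: 2028-08-24.
4th Thursday of September 2028: 2028-09-28.

2028-07-27, 2028-08-24, 2028-09-28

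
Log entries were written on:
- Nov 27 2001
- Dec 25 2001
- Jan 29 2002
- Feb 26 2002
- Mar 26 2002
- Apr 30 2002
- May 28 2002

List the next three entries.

These are Tuesdays with 28, 35, 28, 28, 35, 28-day gaps.
Each is the final Tuesday of its month — Jan 29 2002 is past the 28th, so '4th Tuesday' doesn't fit.
Last Tuesday of June 2002: Jun 25 2002.
Last Tuesday of July 2002: Jul 30 2002.
August 2002 ends with Tuesday Aug 27 2002.

Jun 25 2002, Jul 30 2002, Aug 27 2002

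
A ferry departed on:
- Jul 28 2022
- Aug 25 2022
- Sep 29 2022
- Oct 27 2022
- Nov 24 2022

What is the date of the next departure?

These are Thursdays with 28, 35, 28, 28-day gaps.
Each is the final Thursday of its month — Sep 29 2022 is past the 28th, so '4th Thursday' doesn't fit.
December 2022 ends with Thursday Dec 29 2022.

Dec 29 2022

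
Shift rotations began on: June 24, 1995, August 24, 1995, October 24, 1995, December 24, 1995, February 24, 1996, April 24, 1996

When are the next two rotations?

June 24, 1996; August 24, 1996

Each date is the 24th; the gaps (61, 61, 61, 62, 60) track the month lengths.
The rule is the 24th of every 2 months.
June 1996: June 24, 1996.
Next: August 1996 → August 24, 1996.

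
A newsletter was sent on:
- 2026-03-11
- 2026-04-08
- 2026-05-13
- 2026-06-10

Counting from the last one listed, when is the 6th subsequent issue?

All dates are Wednesdays, 28, 35, 28 days apart.
Specifically, the 2nd Wednesday of each month.
July 2026 — 2nd Wednesday is 2026-07-08.
August 2026 — 2nd Wednesday is 2026-08-12.
2nd Wednesday of September 2026: 2026-09-09.
October 2026 — 2nd Wednesday is 2026-10-14.
November 2026 — 2nd Wednesday is 2026-11-11.
2nd Wednesday of December 2026: 2026-12-09.

2026-12-09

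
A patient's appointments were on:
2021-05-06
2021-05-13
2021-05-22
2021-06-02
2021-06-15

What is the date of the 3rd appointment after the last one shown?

2021-08-05

Intervals are 7, 9, 11, 13 days — an arithmetic progression with common difference 2.
Next gap: 15 days. 2021-06-15 + 15 days = 2021-06-30.
Next gap: 17 days. 2021-06-30 + 17 days = 2021-07-17.
Next gap: 19 days. 2021-07-17 + 19 days = 2021-08-05.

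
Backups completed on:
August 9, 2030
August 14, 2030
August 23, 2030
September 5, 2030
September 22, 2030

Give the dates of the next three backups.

The spacing grows by 4 each time: 5, 9, 13, 17 days.
Next gap: 21 days. September 22, 2030 + 21 days = October 13, 2030.
Next gap: 25 days. October 13, 2030 + 25 days = November 7, 2030.
Next gap: 29 days. November 7, 2030 + 29 days = December 6, 2030.

October 13, 2030; November 7, 2030; December 6, 2030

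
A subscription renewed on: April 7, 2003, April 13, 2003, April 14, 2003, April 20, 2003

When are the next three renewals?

Every event lands on a Monday or Sunday (gaps cycle 6, 1, 6).
So the schedule is: every Monday and Sunday.
Next Monday: April 21, 2003.
Next Sunday: April 27, 2003.
The following Monday is April 28, 2003.

April 21, 2003; April 27, 2003; April 28, 2003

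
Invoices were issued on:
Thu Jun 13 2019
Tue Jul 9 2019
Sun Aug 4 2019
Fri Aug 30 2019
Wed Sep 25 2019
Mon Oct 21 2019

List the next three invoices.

Gaps between consecutive events: 26, 26, 26, 26, 26 days — a constant 26-day interval.
Mon Oct 21 2019 + 26 days = Sat Nov 16 2019.
Sat Nov 16 2019 + 26 days = Thu Dec 12 2019.
Thu Dec 12 2019 + 26 days = Tue Jan 7 2020.

Sat Nov 16 2019, Thu Dec 12 2019, Tue Jan 7 2020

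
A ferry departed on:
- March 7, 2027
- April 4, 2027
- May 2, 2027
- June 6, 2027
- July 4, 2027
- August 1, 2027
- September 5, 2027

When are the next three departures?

October 3, 2027; November 7, 2027; December 5, 2027

All dates are Sundays, 28, 28, 35, 28, 28, 35 days apart.
Specifically, the 1st Sunday of each month.
October 2027 — 1st Sunday is October 3, 2027.
1st Sunday of November 2027: November 7, 2027.
December 2027 — 1st Sunday is December 5, 2027.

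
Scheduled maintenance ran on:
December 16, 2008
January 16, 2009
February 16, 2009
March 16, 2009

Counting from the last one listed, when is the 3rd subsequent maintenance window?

Gaps: 31, 31, 28 days — not constant. Every event is on the 16th of the month.
Pattern: the 16th of each month.
April 2009: April 16, 2009.
May 2009: May 16, 2009.
Next: June 2009 → June 16, 2009.

June 16, 2009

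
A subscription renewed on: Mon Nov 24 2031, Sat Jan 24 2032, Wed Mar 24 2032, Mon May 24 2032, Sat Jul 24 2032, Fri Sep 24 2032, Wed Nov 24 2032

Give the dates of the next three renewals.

Mon Jan 24 2033, Thu Mar 24 2033, Tue May 24 2033

The day-of-month is always 24 (61, 60, 61, 61, 62, 61 days between events).
So this recurs on the 24th of every 2 months.
Next: January 2033 → Mon Jan 24 2033.
Next: March 2033 → Thu Mar 24 2033.
May 2033: Tue May 24 2033.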